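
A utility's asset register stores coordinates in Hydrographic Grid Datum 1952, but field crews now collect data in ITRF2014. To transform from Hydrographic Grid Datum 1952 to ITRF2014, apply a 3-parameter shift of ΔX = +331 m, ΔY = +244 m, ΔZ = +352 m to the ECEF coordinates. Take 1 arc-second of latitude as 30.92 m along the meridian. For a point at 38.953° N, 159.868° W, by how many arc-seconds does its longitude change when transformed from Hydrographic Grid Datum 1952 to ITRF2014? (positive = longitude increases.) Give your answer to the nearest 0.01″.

sin φ = 0.628683, cos φ = 0.777662, sin λ = -0.344184, cos λ = -0.938902.
East component: ΔE = −sin λ·ΔX + cos λ·ΔY = −(-0.344184)(331) + (-0.938902)(244) = -115.17 m.
1° of latitude spans 3600 × 30.92 = 111312 m; at latitude φ, 1° of longitude spans that × cos φ = 86563.1 m, so Δλ = -115.17 / 86563.1 × 3600 = -4.790″.

Δλ = -4.79″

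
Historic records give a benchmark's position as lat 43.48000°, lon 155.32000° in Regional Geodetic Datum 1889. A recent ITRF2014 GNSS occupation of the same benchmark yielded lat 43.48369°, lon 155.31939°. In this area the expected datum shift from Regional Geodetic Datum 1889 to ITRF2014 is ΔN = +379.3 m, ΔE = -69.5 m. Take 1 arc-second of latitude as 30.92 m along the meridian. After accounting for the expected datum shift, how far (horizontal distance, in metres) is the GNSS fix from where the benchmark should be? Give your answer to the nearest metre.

Observed coordinate differences: Δφ = +0.00369°, Δλ = -0.00061°.
Converting to metres (1° lat = 111312 m, cos φ = 0.725615): observed ΔN = 410.7 m, observed ΔE = -49.3 m.
Subtracting the expected shift leaves a residual of 410.7 − (379.3) = 31.4 m north and -49.3 − (-69.5) = 20.2 m east.
Residual distance = √(31.4² + 20.2²) = 37.4 m.

37 m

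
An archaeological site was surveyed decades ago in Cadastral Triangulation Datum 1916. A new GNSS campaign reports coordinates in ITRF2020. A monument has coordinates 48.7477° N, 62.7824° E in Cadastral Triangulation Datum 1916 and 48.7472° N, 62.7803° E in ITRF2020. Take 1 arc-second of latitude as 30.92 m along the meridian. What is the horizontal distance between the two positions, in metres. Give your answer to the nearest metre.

Δφ = 48.7472° − 48.7477° = -0.0005°; Δλ = 62.7803° − 62.7824° = -0.0021°.
1° of latitude = 3600 × 30.92 = 111312 m.
ΔN = Δφ × 111312 = -55.7 m; ΔE = Δλ × 111312 × cos(48.7477°) = -0.0021 × 111312 × 0.659376 = -154.1 m.
Distance = √(ΔE² + ΔN²) = √((-154.1)² + (-55.7)²) = 163.9 m.

164 m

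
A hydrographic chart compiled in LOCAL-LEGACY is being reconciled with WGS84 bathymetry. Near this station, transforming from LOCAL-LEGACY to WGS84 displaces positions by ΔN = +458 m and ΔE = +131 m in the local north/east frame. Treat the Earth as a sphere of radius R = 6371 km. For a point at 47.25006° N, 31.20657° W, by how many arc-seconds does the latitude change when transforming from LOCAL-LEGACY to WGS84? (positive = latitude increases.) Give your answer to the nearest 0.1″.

Δφ = 14.8″

On a sphere of radius R, 1 rad of latitude = R, so Δφ = ΔN / R = 458.0 / 6371000 = 7.1888e-05 rad = 14.828″.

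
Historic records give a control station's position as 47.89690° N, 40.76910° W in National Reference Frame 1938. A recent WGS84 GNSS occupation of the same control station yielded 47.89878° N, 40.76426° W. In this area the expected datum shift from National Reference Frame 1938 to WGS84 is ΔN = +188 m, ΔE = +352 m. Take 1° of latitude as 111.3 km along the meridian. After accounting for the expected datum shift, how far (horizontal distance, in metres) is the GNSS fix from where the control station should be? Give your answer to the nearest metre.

23 m

Observed coordinate differences: Δφ = +0.00188°, Δλ = +0.00484°.
Converting to metres (1° lat = 111300 m, cos φ = 0.670467): observed ΔN = 209.2 m, observed ΔE = 361.2 m.
Subtracting the expected shift leaves a residual of 209.2 − (188) = 21.2 m north and 361.2 − (352) = 9.2 m east.
Residual distance = √(21.2² + 9.2²) = 23.1 m.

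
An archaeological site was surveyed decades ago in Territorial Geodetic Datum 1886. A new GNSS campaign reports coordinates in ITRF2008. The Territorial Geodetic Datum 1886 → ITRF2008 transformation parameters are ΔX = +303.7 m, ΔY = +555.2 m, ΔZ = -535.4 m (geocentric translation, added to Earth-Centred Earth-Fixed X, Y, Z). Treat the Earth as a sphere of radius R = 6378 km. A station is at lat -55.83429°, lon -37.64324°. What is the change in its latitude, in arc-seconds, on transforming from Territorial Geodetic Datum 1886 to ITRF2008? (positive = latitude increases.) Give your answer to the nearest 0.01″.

Δφ = -12.36″

sin φ = -0.827417, cos φ = 0.561588, sin λ = -0.610743, cos λ = 0.791829.
North component: ΔN = −sin φ cos λ·ΔX − sin φ sin λ·ΔY + cos φ·ΔZ = −(-0.827417)(0.791829)(303.7) − (-0.827417)(-0.610743)(555.2) + (0.561588)(-535.4) = -382.26 m.
1° of latitude spans πR/180 = 111317 m, so Δφ = -382.26 / 111317 × 3600 = -12.362″.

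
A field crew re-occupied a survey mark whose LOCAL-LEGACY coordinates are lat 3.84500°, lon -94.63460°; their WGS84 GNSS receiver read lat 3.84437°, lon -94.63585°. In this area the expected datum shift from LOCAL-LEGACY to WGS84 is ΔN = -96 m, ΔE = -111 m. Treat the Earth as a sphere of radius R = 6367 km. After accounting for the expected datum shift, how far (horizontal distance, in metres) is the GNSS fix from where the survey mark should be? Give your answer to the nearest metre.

Observed coordinate differences: Δφ = -0.00063°, Δλ = -0.00125°.
Converting to metres (1° lat = 111125 m, cos φ = 0.997749): observed ΔN = -70.0 m, observed ΔE = -138.6 m.
Subtracting the expected shift leaves a residual of -70.0 − (-96) = 26.0 m north and -138.6 − (-111) = -27.6 m east.
Residual distance = √(26.0² + (-27.6)²) = 37.9 m.

38 m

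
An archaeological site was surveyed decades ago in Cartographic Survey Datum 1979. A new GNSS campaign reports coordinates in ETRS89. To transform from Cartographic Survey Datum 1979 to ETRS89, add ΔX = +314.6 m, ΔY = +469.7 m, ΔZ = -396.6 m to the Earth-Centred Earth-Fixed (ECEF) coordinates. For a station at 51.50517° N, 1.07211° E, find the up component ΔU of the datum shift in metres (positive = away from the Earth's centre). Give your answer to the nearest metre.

ΔU = -109 m

The local up (radial) axis is (cos φ cos λ, cos φ sin λ, sin φ), giving ΔU = 195.787 + 5.470 − 310.405 = -109.15 m.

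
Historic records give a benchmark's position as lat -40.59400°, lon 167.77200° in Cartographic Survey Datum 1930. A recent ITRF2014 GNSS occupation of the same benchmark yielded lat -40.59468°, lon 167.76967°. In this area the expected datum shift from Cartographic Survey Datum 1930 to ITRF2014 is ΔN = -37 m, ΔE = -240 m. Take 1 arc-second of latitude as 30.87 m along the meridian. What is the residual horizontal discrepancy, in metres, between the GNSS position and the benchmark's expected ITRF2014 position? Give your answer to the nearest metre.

Observed coordinate differences: Δφ = -0.00068°, Δλ = -0.00233°.
Converting to metres (1° lat = 111132 m, cos φ = 0.759339): observed ΔN = -75.6 m, observed ΔE = -196.6 m.
Subtracting the expected shift leaves a residual of -75.6 − (-37) = -38.6 m north and -196.6 − (-240) = 43.4 m east.
Residual distance = √((-38.6)² + 43.4²) = 58.0 m.

58 m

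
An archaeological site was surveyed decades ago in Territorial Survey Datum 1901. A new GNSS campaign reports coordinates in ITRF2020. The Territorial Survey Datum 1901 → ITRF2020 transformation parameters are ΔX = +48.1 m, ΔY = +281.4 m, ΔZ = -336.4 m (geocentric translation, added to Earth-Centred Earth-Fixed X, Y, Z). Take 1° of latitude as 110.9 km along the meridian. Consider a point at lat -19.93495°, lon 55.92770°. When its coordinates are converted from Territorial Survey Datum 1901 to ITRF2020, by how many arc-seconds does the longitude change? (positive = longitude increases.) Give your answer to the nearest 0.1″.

sin φ = -0.340953, cos φ = 0.940080, sin λ = 0.828331, cos λ = 0.560239.
East component: ΔE = −sin λ·ΔX + cos λ·ΔY = −(0.828331)(48.1) + (0.560239)(281.4) = 117.81 m.
1° of latitude spans 110900 m; at latitude φ, 1° of longitude spans that × cos φ = 104254.9 m, so Δλ = 117.81 / 104254.9 × 3600 = 4.068″.

Δλ = 4.1″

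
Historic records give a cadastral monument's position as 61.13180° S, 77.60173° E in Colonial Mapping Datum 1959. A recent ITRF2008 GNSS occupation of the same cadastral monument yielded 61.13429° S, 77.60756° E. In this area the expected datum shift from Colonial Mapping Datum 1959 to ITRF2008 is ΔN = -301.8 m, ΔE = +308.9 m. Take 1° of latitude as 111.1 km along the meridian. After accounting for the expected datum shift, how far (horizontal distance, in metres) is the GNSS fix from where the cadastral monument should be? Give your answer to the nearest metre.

Observed coordinate differences: Δφ = -0.00249°, Δλ = +0.00583°.
Converting to metres (1° lat = 111100 m, cos φ = 0.482796): observed ΔN = -276.6 m, observed ΔE = 312.7 m.
Subtracting the expected shift leaves a residual of -276.6 − (-301.8) = 25.2 m north and 312.7 − (308.9) = 3.8 m east.
Residual distance = √(25.2² + 3.8²) = 25.4 m.

25 m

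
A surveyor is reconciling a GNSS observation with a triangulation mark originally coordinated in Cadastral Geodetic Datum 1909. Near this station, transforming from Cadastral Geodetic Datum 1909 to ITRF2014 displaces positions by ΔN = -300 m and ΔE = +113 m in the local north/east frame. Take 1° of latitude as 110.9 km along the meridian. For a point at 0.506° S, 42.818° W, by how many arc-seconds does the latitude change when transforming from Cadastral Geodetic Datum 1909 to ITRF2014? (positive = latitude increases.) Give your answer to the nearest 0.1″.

Δφ = -9.7″

1° of latitude = 110.9 km, so Δφ = -300.0 / 110900 = -0.0027051° = -9.739″.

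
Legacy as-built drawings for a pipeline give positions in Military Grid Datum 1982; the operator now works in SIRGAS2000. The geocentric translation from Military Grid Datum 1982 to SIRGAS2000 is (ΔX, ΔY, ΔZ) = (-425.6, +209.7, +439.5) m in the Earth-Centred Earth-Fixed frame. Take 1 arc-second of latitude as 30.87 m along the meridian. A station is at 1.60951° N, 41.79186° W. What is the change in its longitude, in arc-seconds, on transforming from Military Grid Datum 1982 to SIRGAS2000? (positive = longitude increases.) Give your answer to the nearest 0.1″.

sin φ = 0.028088, cos φ = 0.999605, sin λ = -0.666427, cos λ = 0.745571.
East component: ΔE = −sin λ·ΔX + cos λ·ΔY = −(-0.666427)(-425.6) + (0.745571)(209.7) = -127.28 m.
1° of latitude spans 3600 × 30.87 = 111132 m; at latitude φ, 1° of longitude spans that × cos φ = 111088.2 m, so Δλ = -127.28 / 111088.2 × 3600 = -4.125″.

Δλ = -4.1″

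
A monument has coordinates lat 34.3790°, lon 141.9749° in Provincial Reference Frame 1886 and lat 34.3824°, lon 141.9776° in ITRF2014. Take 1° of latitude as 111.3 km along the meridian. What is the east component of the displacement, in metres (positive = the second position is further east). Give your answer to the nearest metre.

Δφ = 34.3824° − 34.3790° = +0.0034°; Δλ = 141.9776° − 141.9749° = +0.0027°.
ΔN = Δφ × 111300 = 378.4 m; ΔE = Δλ × 111300 × cos(34.3790°) = +0.0027 × 111300 × 0.825321 = 248.0 m.

ΔE = 248 m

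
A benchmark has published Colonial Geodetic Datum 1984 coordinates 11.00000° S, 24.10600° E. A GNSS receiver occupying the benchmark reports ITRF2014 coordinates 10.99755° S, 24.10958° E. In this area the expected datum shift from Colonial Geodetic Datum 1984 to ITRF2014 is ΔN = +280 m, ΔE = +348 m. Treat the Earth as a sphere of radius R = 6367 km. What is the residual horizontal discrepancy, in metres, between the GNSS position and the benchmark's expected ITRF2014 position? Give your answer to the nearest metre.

Observed coordinate differences: Δφ = +0.00245°, Δλ = +0.00358°.
Converting to metres (1° lat = 111125 m, cos φ = 0.981627): observed ΔN = 272.3 m, observed ΔE = 390.5 m.
Subtracting the expected shift leaves a residual of 272.3 − (280) = -7.7 m north and 390.5 − (348) = 42.5 m east.
Residual distance = √((-7.7)² + 42.5²) = 43.2 m.

43 m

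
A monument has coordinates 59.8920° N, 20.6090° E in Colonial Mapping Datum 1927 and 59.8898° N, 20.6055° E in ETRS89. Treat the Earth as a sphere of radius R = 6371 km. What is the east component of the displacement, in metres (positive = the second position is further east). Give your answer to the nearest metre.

ΔE = -195 m

Δφ = 59.8898° − 59.8920° = -0.0022°; Δλ = 20.6055° − 20.6090° = -0.0035°.
1° along a meridian = πR/180 = 111195 m.
ΔN = Δφ × 111195 = -244.6 m; ΔE = Δλ × 111195 × cos(59.8920°) = -0.0035 × 111195 × 0.501632 = -195.2 m.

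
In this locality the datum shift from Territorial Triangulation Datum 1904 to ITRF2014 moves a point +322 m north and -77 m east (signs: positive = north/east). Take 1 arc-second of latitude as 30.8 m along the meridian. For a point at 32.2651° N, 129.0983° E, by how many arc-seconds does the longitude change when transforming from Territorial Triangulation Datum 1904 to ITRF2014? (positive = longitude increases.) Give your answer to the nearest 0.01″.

Δλ = -2.96″

At latitude 32.2651°, cos φ = 0.845587.
1″ of longitude at this latitude = 30.80 × cos φ = 26.0441 m, so Δλ = -77.0 / 26.0441 = -2.957″.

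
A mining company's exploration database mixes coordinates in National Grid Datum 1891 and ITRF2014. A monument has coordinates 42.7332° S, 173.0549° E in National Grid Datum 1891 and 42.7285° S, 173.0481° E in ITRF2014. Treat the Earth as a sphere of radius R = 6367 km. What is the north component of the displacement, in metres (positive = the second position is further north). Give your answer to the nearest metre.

Δφ = -42.7285° − -42.7332° = +0.0047°; Δλ = 173.0481° − 173.0549° = -0.0068°.
1° along a meridian = πR/180 = 111125 m.
ΔN = Δφ × 111125 = 522.3 m; ΔE = Δλ × 111125 × cos(-42.7332°) = -0.0068 × 111125 × 0.734522 = -555.0 m.

ΔN = 522 m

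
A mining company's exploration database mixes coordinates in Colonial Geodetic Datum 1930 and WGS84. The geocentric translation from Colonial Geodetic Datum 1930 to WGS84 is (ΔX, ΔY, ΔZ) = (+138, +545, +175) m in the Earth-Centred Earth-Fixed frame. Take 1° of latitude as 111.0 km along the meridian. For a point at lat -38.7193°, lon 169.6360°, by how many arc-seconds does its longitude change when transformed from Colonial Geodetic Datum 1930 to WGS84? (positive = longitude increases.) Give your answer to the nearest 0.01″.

Δλ = -23.32″

sin φ = -0.625506, cos φ = 0.780220, sin λ = 0.179901, cos λ = -0.983685.
East component: ΔE = −sin λ·ΔX + cos λ·ΔY = −(0.179901)(138) + (-0.983685)(545) = -560.93 m.
1° of latitude spans 111000 m; at latitude φ, 1° of longitude spans that × cos φ = 86604.4 m, so Δλ = -560.93 / 86604.4 × 3600 = -23.317″.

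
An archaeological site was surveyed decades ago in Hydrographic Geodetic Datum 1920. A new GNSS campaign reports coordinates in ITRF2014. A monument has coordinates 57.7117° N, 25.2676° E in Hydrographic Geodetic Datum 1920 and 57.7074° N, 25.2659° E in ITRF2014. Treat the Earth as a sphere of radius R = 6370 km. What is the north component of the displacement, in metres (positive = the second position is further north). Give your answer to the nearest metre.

ΔN = -478 m

Δφ = 57.7074° − 57.7117° = -0.0043°; Δλ = 25.2659° − 25.2676° = -0.0017°.
1° along a meridian = πR/180 = 111177 m.
ΔN = Δφ × 111177 = -478.1 m; ΔE = Δλ × 111177 × cos(57.7117°) = -0.0017 × 111177 × 0.534180 = -101.0 m.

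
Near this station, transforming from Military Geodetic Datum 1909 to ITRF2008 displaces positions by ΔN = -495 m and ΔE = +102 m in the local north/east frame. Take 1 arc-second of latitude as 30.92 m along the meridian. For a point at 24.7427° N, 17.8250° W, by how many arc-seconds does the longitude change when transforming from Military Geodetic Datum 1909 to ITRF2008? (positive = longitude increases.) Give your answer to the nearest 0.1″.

At latitude 24.7427°, cos φ = 0.908197.
1″ of longitude at this latitude = 30.92 × cos φ = 28.0814 m, so Δλ = 102.0 / 28.0814 = 3.632″.

Δλ = 3.6″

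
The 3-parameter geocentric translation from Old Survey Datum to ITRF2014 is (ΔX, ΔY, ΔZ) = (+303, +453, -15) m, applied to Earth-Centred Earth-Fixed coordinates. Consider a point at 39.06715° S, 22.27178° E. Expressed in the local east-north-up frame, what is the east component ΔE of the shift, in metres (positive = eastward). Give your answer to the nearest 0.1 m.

ΔE = 304.4 m

At φ = -39.06715°, λ = 22.27178°: sin φ = -0.630231, cos φ = 0.776408, sin λ = 0.379000, cos λ = 0.925397.
ΔE = −sin λ·ΔX + cos λ·ΔY = −(0.379000)·(303) + (0.925397)·(453) = 304.37 m.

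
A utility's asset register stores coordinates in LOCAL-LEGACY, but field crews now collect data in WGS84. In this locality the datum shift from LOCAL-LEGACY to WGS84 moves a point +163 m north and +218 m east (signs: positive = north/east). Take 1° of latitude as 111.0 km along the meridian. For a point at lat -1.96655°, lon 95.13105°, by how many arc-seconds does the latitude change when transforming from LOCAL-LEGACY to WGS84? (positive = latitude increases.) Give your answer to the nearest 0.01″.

Δφ = 5.29″

1° of latitude = 111.0 km, so Δφ = 163.0 / 111000 = 0.0014685° = 5.286″.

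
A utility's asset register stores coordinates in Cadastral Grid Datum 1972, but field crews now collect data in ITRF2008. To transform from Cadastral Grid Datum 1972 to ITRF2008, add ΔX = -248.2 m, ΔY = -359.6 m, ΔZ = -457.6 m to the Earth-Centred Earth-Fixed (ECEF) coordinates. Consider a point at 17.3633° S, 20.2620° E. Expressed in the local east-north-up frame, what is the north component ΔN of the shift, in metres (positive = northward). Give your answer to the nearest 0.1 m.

ΔN = -543.4 m

At φ = -17.3633°, λ = 20.2620°: sin φ = -0.298430, cos φ = 0.954432, sin λ = 0.346314, cos λ = 0.938119.
ΔN = −sin φ cos λ·ΔX − sin φ sin λ·ΔY + cos φ·ΔZ = −(-0.298430)(0.938119)(-248.2) − (-0.298430)(0.346314)(-359.6) + (0.954432)(-457.6) = -543.40 m.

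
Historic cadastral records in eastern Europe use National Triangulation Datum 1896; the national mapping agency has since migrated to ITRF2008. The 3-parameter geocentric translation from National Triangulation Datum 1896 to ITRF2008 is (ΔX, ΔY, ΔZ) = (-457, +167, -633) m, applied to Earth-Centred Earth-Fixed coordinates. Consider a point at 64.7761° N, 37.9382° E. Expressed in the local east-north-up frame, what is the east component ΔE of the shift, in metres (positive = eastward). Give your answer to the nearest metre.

The local east axis at (φ, λ) is (−sin λ, cos λ, 0), so ΔE = −sin(37.9382°)·(-457) + cos(37.9382°)·167 = 412.68 m.

ΔE = 413 m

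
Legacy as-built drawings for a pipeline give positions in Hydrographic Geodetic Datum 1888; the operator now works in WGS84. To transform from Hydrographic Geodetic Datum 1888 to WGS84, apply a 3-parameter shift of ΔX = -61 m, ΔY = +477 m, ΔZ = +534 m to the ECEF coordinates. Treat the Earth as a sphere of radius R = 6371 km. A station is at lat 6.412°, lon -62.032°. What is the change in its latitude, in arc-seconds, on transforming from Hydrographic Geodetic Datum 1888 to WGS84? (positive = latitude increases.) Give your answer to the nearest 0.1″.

Δφ = 18.8″

sin φ = 0.111677, cos φ = 0.993745, sin λ = -0.883210, cos λ = 0.468978.
North component: ΔN = −sin φ cos λ·ΔX − sin φ sin λ·ΔY + cos φ·ΔZ = −(0.111677)(0.468978)(-61) − (0.111677)(-0.883210)(477) + (0.993745)(534) = 580.90 m.
1° of latitude spans πR/180 = 111195 m, so Δφ = 580.90 / 111195 × 3600 = 18.807″.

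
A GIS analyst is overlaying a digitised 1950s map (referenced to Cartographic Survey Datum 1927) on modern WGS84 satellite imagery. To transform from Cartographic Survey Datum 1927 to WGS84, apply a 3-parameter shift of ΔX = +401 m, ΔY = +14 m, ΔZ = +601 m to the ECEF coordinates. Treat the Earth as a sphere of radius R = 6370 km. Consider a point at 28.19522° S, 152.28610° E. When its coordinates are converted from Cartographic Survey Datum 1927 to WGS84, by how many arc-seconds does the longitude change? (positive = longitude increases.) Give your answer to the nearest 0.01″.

Δλ = -7.31″

sin φ = -0.472477, cos φ = 0.881343, sin λ = 0.465057, cos λ = -0.885281.
East component: ΔE = −sin λ·ΔX + cos λ·ΔY = −(0.465057)(401) + (-0.885281)(14) = -198.88 m.
1° of latitude spans πR/180 = 111177 m; at latitude φ, 1° of longitude spans that × cos φ = 97985.5 m, so Δλ = -198.88 / 97985.5 × 3600 = -7.307″.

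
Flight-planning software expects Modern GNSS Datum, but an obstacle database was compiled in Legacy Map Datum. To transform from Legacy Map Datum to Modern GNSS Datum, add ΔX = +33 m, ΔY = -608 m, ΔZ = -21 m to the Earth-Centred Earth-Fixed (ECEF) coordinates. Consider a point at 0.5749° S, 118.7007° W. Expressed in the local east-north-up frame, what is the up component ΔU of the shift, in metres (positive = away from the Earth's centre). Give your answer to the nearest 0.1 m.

At φ = -0.5749°, λ = -118.7007°: sin φ = -0.010034, cos φ = 0.999950, sin λ = -0.877140, cos λ = -0.480234.
ΔU = cos φ cos λ·ΔX + cos φ sin λ·ΔY + sin φ·ΔZ = (0.999950)(-0.480234)(33) + (0.999950)(-0.877140)(-608) + (-0.010034)(-21) = 517.64 m.

ΔU = 517.6 m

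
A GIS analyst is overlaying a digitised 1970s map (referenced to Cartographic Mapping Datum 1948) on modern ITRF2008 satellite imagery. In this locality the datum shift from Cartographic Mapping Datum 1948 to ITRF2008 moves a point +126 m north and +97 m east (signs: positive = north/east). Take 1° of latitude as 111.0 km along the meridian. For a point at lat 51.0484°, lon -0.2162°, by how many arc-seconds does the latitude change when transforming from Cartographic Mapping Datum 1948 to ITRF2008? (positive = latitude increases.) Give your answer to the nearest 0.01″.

1° of latitude = 111.0 km, so Δφ = 126.0 / 111000 = 0.0011351° = 4.086″.

Δφ = 4.09″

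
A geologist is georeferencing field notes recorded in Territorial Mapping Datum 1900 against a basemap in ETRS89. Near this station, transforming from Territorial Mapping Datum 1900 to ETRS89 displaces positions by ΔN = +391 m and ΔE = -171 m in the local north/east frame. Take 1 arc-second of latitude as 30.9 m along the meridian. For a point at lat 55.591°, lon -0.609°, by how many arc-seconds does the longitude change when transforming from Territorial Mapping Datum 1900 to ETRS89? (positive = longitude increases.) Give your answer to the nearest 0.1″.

At latitude 55.591°, cos φ = 0.565097.
1″ of longitude at this latitude = 30.90 × cos φ = 17.4615 m, so Δλ = -171.0 / 17.4615 = -9.793″.

Δλ = -9.8″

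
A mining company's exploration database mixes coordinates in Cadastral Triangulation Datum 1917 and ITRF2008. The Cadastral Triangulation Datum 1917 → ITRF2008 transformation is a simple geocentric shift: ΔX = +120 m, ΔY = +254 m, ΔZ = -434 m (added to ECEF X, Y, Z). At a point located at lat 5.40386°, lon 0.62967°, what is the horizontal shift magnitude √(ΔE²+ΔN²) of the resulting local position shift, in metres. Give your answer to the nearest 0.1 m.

The local east axis at (φ, λ) is (−sin λ, cos λ, 0), so ΔE = −sin(0.62967°)·120 + cos(0.62967°)·254 = 252.67 m.
The local north axis is (−sin φ cos λ, −sin φ sin λ, cos φ), giving ΔN = -11.300 − 0.263 − 432.071 = -443.63 m.
Horizontal magnitude = √(ΔE² + ΔN²) = √(252.67² + (-443.63)²) = 510.54 m.

510.5 m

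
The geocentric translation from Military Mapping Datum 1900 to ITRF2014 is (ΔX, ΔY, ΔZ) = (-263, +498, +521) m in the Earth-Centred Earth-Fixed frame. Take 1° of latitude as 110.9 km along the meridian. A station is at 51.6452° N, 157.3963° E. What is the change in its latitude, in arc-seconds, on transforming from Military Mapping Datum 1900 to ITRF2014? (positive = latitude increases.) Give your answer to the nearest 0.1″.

sin φ = 0.784183, cos φ = 0.620529, sin λ = 0.384355, cos λ = -0.923185.
North component: ΔN = −sin φ cos λ·ΔX − sin φ sin λ·ΔY + cos φ·ΔZ = −(0.784183)(-0.923185)(-263) − (0.784183)(0.384355)(498) + (0.620529)(521) = -17.20 m.
1° of latitude spans 110900 m, so Δφ = -17.20 / 110900 × 3600 = -0.558″.

Δφ = -0.6″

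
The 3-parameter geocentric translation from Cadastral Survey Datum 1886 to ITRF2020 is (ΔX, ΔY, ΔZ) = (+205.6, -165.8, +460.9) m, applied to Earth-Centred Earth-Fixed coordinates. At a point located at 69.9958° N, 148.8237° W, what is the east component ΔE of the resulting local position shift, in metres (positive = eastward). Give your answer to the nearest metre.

ΔE = 248 m

At φ = 69.9958°, λ = -148.8237°: sin φ = 0.939668, cos φ = 0.342089, sin λ = -0.517673, cos λ = -0.855578.
ΔE = −sin λ·ΔX + cos λ·ΔY = −(-0.517673)·(205.6) + (-0.855578)·(-165.8) = 248.29 m.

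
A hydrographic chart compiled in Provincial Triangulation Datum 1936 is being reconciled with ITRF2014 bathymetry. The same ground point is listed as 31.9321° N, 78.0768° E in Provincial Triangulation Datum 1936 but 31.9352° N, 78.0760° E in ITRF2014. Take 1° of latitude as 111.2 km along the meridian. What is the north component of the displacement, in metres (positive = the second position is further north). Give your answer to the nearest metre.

Δφ = 31.9352° − 31.9321° = +0.0031°; Δλ = 78.0760° − 78.0768° = -0.0008°.
ΔN = Δφ × 111200 = 344.7 m; ΔE = Δλ × 111200 × cos(31.9321°) = -0.0008 × 111200 × 0.848675 = -75.5 m.

ΔN = 345 m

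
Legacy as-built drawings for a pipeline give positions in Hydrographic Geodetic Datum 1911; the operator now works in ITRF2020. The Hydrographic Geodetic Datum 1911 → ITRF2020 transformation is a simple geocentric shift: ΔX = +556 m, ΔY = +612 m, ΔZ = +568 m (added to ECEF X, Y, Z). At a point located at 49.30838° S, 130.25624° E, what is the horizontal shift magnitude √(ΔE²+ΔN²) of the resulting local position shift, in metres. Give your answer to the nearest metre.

936 m

The local east axis at (φ, λ) is (−sin λ, cos λ, 0), so ΔE = −sin(130.25624°)·556 + cos(130.25624°)·612 = -819.80 m.
The local north axis is (−sin φ cos λ, −sin φ sin λ, cos φ), giving ΔN = -272.425 + 354.135 + 370.329 = 452.04 m.
Horizontal magnitude = √(ΔE² + ΔN²) = √((-819.80)² + 452.04²) = 936.17 m.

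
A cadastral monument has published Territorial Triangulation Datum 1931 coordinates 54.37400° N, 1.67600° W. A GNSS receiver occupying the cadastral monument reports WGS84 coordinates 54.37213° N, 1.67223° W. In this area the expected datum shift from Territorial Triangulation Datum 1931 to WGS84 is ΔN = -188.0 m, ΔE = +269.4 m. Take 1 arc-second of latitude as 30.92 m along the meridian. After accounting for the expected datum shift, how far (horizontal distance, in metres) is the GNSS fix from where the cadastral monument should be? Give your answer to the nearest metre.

Observed coordinate differences: Δφ = -0.00187°, Δλ = +0.00377°.
Converting to metres (1° lat = 111312 m, cos φ = 0.582492): observed ΔN = -208.2 m, observed ΔE = 244.4 m.
Subtracting the expected shift leaves a residual of -208.2 − (-188.0) = -20.2 m north and 244.4 − (269.4) = -25.0 m east.
Residual distance = √((-20.2)² + (-25.0)²) = 32.1 m.

32 m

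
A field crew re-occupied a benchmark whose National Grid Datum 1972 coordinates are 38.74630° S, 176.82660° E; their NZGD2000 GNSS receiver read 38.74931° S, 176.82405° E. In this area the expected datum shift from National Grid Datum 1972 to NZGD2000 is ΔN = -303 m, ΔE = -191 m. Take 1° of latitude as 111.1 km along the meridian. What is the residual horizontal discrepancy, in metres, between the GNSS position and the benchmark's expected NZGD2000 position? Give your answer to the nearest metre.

43 m

Observed coordinate differences: Δφ = -0.00301°, Δλ = -0.00255°.
Converting to metres (1° lat = 111100 m, cos φ = 0.779925): observed ΔN = -334.4 m, observed ΔE = -221.0 m.
Subtracting the expected shift leaves a residual of -334.4 − (-303) = -31.4 m north and -221.0 − (-191) = -30.0 m east.
Residual distance = √((-31.4)² + (-30.0)²) = 43.4 m.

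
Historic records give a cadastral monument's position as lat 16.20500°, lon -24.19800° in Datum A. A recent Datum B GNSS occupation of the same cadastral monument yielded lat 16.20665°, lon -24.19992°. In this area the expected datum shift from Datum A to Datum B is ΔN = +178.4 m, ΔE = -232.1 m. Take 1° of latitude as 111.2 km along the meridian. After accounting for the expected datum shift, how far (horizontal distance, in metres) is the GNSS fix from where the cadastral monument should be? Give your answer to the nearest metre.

28 m

Observed coordinate differences: Δφ = +0.00165°, Δλ = -0.00192°.
Converting to metres (1° lat = 111200 m, cos φ = 0.960269): observed ΔN = 183.5 m, observed ΔE = -205.0 m.
Subtracting the expected shift leaves a residual of 183.5 − (178.4) = 5.1 m north and -205.0 − (-232.1) = 27.1 m east.
Residual distance = √(5.1² + 27.1²) = 27.6 m.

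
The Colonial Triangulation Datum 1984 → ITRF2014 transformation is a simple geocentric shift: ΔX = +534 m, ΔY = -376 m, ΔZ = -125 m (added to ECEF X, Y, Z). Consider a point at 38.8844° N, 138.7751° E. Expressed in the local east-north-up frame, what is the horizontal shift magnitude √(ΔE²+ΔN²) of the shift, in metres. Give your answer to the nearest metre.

At φ = 38.8844°, λ = 138.7751°: sin φ = 0.627751, cos φ = 0.778414, sin λ = 0.659016, cos λ = -0.752129.
ΔE = −sin λ·ΔX + cos λ·ΔY = −(0.659016)·(534) + (-0.752129)·(-376) = -69.11 m.
ΔN = −sin φ cos λ·ΔX − sin φ sin λ·ΔY + cos φ·ΔZ = −(0.627751)(-0.752129)(534) − (0.627751)(0.659016)(-376) + (0.778414)(-125) = 310.38 m.
Horizontal magnitude = √(ΔE² + ΔN²) = √((-69.11)² + 310.38²) = 317.98 m.

318 m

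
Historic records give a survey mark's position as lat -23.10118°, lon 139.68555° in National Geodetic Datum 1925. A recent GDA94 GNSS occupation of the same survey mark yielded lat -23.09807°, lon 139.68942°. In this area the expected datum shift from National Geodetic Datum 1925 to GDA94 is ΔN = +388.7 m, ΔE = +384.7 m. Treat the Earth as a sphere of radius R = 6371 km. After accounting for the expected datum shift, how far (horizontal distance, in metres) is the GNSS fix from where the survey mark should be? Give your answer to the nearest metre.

44 m

Observed coordinate differences: Δφ = +0.00311°, Δλ = +0.00387°.
Converting to metres (1° lat = 111195 m, cos φ = 0.919813): observed ΔN = 345.8 m, observed ΔE = 395.8 m.
Subtracting the expected shift leaves a residual of 345.8 − (388.7) = -42.9 m north and 395.8 − (384.7) = 11.1 m east.
Residual distance = √((-42.9)² + 11.1²) = 44.3 m.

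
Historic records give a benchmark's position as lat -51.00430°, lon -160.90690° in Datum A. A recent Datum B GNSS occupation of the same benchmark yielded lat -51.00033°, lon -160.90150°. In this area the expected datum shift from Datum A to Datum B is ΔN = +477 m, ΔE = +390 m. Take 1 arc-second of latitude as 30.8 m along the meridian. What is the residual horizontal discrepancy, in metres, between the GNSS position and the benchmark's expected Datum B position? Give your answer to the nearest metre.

Observed coordinate differences: Δφ = +0.00397°, Δλ = +0.00540°.
Converting to metres (1° lat = 110880 m, cos φ = 0.629262): observed ΔN = 440.2 m, observed ΔE = 376.8 m.
Subtracting the expected shift leaves a residual of 440.2 − (477) = -36.8 m north and 376.8 − (390) = -13.2 m east.
Residual distance = √((-36.8)² + (-13.2)²) = 39.1 m.

39 m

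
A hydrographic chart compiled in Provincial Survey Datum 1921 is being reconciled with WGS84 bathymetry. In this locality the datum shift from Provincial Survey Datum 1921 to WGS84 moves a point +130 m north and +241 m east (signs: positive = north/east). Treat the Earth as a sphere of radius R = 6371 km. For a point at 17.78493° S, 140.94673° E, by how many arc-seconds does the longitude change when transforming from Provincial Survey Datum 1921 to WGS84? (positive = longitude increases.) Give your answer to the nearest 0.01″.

At latitude -17.78493°, cos φ = 0.952210.
One radian of longitude at latitude φ spans R cos φ, so Δλ = ΔE / (R cos φ) = 241.0 / (6371000 × 0.952210) = 3.9726e-05 rad = 8.194″.

Δλ = 8.19″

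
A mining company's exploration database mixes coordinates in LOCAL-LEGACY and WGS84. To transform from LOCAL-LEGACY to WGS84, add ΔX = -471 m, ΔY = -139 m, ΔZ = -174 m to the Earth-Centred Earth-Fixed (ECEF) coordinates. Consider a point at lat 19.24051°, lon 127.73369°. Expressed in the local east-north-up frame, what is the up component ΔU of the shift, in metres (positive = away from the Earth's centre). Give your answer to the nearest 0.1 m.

At φ = 19.24051°, λ = 127.73369°: sin φ = 0.329534, cos φ = 0.944144, sin λ = 0.790864, cos λ = -0.611992.
ΔU = cos φ cos λ·ΔX + cos φ sin λ·ΔY + sin φ·ΔZ = (0.944144)(-0.611992)(-471) + (0.944144)(0.790864)(-139) + (0.329534)(-174) = 111.02 m.

ΔU = 111.0 m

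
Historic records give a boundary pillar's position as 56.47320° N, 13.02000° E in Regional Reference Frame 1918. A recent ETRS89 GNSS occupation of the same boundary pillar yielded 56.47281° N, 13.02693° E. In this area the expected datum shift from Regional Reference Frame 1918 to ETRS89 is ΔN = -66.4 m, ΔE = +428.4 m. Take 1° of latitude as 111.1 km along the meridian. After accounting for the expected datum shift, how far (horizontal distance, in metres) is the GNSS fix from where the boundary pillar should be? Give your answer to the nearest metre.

23 m

Observed coordinate differences: Δφ = -0.00039°, Δλ = +0.00693°.
Converting to metres (1° lat = 111100 m, cos φ = 0.552327): observed ΔN = -43.3 m, observed ΔE = 425.2 m.
Subtracting the expected shift leaves a residual of -43.3 − (-66.4) = 23.1 m north and 425.2 − (428.4) = -3.2 m east.
Residual distance = √(23.1² + (-3.2)²) = 23.3 m.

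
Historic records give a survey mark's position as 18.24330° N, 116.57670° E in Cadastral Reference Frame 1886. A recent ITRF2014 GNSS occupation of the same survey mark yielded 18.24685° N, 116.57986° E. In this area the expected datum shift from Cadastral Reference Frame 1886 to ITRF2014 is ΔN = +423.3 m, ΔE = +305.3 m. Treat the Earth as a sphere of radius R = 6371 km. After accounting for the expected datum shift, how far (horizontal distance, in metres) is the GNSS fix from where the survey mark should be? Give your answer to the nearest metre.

40 m

Observed coordinate differences: Δφ = +0.00355°, Δλ = +0.00316°.
Converting to metres (1° lat = 111195 m, cos φ = 0.949736): observed ΔN = 394.7 m, observed ΔE = 333.7 m.
Subtracting the expected shift leaves a residual of 394.7 − (423.3) = -28.6 m north and 333.7 − (305.3) = 28.4 m east.
Residual distance = √((-28.6)² + 28.4²) = 40.3 m.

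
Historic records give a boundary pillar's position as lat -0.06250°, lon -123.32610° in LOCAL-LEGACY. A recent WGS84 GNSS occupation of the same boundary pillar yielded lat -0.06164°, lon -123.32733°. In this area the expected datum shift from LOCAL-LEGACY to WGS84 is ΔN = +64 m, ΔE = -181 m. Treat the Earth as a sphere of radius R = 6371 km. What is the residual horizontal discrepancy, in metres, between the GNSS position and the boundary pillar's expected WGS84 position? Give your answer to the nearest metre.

Observed coordinate differences: Δφ = +0.00086°, Δλ = -0.00123°.
Converting to metres (1° lat = 111195 m, cos φ = 0.999999): observed ΔN = 95.6 m, observed ΔE = -136.8 m.
Subtracting the expected shift leaves a residual of 95.6 − (64) = 31.6 m north and -136.8 − (-181) = 44.2 m east.
Residual distance = √(31.6² + 44.2²) = 54.4 m.

54 m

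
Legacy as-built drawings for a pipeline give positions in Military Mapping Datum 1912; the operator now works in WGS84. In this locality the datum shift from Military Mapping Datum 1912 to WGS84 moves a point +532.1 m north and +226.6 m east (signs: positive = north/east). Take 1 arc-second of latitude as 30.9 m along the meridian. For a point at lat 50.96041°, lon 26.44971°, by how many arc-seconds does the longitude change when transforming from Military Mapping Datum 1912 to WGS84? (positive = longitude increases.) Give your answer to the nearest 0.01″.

At latitude 50.96041°, cos φ = 0.629857.
1″ of longitude at this latitude = 30.90 × cos φ = 19.4626 m, so Δλ = 226.6 / 19.4626 = 11.643″.

Δλ = 11.64″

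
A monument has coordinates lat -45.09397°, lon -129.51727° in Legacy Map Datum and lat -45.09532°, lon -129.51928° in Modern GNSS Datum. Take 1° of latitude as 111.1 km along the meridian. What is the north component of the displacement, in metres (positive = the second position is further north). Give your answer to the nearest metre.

ΔN = -150 m

Δφ = -45.09532° − -45.09397° = -0.00135°; Δλ = -129.51928° − -129.51727° = -0.00201°.
ΔN = Δφ × 111100 = -150.0 m; ΔE = Δλ × 111100 × cos(-45.09397°) = -0.00201 × 111100 × 0.705946 = -157.6 m.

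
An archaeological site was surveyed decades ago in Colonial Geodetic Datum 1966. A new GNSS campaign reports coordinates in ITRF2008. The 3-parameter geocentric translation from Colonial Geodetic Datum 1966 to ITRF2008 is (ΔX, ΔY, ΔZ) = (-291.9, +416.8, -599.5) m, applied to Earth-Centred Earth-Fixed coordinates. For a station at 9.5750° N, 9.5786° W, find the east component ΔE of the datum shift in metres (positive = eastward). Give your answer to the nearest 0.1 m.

ΔE = 362.4 m

The local east axis at (φ, λ) is (−sin λ, cos λ, 0), so ΔE = −sin(-9.5786°)·(-291.9) + cos(-9.5786°)·416.8 = 362.42 m.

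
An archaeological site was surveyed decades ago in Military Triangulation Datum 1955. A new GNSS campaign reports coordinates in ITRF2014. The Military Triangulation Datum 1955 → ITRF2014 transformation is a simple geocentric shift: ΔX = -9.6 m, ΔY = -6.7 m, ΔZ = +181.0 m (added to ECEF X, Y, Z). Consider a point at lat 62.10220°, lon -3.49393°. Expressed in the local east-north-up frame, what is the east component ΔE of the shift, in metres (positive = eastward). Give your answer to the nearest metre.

ΔE = -7 m

The local east axis at (φ, λ) is (−sin λ, cos λ, 0), so ΔE = −sin(-3.49393°)·(-9.6) + cos(-3.49393°)·(-6.7) = -7.27 m.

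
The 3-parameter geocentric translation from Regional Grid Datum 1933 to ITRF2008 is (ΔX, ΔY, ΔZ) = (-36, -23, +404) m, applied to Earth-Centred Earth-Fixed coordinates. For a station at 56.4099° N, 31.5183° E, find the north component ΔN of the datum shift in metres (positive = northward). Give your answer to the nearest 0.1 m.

The local north axis is (−sin φ cos λ, −sin φ sin λ, cos φ), giving ΔN = 25.564 + 10.016 + 223.512 = 259.09 m.

ΔN = 259.1 m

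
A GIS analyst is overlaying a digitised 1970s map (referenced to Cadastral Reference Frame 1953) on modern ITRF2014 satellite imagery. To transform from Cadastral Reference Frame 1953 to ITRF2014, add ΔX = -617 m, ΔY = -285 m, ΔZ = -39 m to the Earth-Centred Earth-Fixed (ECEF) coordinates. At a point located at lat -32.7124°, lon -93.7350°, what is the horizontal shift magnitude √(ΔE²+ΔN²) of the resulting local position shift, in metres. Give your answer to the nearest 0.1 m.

613.9 m

At φ = -32.7124°, λ = -93.7350°: sin φ = -0.540422, cos φ = 0.841394, sin λ = -0.997876, cos λ = -0.065142.
ΔE = −sin λ·ΔX + cos λ·ΔY = −(-0.997876)·(-617) + (-0.065142)·(-285) = -597.12 m.
ΔN = −sin φ cos λ·ΔX − sin φ sin λ·ΔY + cos φ·ΔZ = −(-0.540422)(-0.065142)(-617) − (-0.540422)(-0.997876)(-285) + (0.841394)(-39) = 142.60 m.
Horizontal magnitude = √(ΔE² + ΔN²) = √((-597.12)² + 142.60²) = 613.92 m.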